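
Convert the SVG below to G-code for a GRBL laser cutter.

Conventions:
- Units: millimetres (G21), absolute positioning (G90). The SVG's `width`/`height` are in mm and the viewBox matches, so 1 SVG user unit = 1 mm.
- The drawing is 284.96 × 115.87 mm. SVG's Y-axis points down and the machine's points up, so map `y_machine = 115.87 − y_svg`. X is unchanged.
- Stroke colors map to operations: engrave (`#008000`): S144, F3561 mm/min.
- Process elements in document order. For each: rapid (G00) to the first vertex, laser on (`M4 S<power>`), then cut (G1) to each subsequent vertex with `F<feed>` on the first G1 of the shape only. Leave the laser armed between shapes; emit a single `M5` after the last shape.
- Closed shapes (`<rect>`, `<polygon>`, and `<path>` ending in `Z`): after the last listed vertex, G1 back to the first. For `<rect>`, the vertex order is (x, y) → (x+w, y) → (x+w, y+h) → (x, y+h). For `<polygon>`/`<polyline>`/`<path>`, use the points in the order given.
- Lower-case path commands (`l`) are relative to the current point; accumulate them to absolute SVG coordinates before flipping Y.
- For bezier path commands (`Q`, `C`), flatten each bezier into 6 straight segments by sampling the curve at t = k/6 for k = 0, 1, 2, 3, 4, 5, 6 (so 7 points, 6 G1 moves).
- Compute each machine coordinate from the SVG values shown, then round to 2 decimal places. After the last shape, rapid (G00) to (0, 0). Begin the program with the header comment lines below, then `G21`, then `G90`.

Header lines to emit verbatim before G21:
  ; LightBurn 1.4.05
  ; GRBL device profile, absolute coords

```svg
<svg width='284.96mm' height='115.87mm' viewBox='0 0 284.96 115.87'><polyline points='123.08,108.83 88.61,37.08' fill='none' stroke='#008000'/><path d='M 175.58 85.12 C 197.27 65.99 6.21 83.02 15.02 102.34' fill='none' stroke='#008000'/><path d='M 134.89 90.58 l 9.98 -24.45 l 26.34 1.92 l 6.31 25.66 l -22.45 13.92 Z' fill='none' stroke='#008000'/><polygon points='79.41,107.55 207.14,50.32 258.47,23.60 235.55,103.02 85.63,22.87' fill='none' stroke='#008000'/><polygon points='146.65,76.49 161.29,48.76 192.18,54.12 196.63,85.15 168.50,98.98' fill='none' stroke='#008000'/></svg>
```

; LightBurn 1.4.05
; GRBL device profile, absolute coords
G21
G90
G00 X123.08 Y7.04
M4 S144
G1 X88.61 Y78.79 F3561
G00 X175.58 Y30.75
M4 S144
G1 X170.61 Y37.46 F3561
G1 X141.64 Y39.08
G1 X100.13 Y36.56
G1 X57.55 Y30.83
G1 X25.36 Y22.84
G1 X15.02 Y13.53
G00 X134.89 Y25.29
M4 S144
G1 X144.87 Y49.74 F3561
G1 X171.21 Y47.82
G1 X177.52 Y22.16
G1 X155.07 Y8.24
G1 X134.89 Y25.29
G00 X79.41 Y8.32
M4 S144
G1 X207.14 Y65.55 F3561
G1 X258.47 Y92.27
G1 X235.55 Y12.85
G1 X85.63 Y93.00
G1 X79.41 Y8.32
G00 X146.65 Y39.38
M4 S144
G1 X161.29 Y67.11 F3561
G1 X192.18 Y61.75
G1 X196.63 Y30.72
G1 X168.50 Y16.89
G1 X146.65 Y39.38
M5
G00 X0.00 Y0.00

Since the viewBox matches the mm dimensions, user units are millimetres directly. The only transform is the Y-flip y_m = 115.87 − y_svg.

Shape 1 is a line segment drawn with `<polyline>`. Its stroke #008000 means engrave at S144, F3561. After flipping Y the toolpath is (123.08,7.04) → (88.61,78.79).

Shape 2 is a cubic bezier drawn with `<path>`. Its stroke #008000 means engrave at S144, F3561. After flipping Y the toolpath is (175.58,30.75) → (170.61,37.46) → (141.64,39.08) → (100.13,36.56) → (57.55,30.83) → (25.36,22.84) → (15.02,13.53).

Shape 3 is a regular polygon drawn with `<path>`. Its stroke #008000 means engrave at S144, F3561. After flipping Y the toolpath is (134.89,25.29) → (144.87,49.74) → (171.21,47.82) → (177.52,22.16) → (155.07,8.24) → (134.89,25.29), returning to the start.

Shape 4 is a closed polygon drawn with `<polygon>`. Its stroke #008000 means engrave at S144, F3561. After flipping Y the toolpath is (79.41,8.32) → (207.14,65.55) → (258.47,92.27) → (235.55,12.85) → (85.63,93.00) → (79.41,8.32), returning to the start.

Shape 5 is a regular polygon drawn with `<polygon>`. Its stroke #008000 means engrave at S144, F3561. After flipping Y the toolpath is (146.65,39.38) → (161.29,67.11) → (192.18,61.75) → (196.63,30.72) → (168.50,16.89) → (146.65,39.38), returning to the start.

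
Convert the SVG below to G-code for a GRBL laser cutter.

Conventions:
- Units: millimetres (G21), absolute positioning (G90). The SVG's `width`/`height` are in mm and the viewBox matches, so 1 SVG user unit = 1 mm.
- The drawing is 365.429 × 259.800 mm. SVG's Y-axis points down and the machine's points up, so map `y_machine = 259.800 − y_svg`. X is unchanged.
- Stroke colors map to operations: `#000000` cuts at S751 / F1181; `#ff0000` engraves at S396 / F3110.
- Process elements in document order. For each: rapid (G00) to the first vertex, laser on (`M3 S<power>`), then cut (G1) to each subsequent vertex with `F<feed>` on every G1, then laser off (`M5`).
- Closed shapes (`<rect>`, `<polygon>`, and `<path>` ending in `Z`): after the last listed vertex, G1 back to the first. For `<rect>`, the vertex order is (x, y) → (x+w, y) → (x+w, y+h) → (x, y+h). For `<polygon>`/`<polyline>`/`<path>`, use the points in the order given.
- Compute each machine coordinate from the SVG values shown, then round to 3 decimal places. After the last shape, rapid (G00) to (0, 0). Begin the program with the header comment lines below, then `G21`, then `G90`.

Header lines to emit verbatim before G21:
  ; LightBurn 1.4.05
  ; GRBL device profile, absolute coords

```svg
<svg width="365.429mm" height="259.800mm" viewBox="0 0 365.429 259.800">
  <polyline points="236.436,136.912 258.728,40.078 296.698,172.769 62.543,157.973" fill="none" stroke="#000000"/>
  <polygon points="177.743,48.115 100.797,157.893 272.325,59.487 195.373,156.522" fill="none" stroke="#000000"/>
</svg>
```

1 u = 1 mm; y_m = 259.800 − y.

[1] `<polyline>` open polyline, #000000→cut S751 F1181: (236.436,122.888) → (258.728,219.722) → (296.698,87.031) → (62.543,101.827)

[2] `<polygon>` closed polygon, #000000→cut S751 F1181: (177.743,211.685) → (100.797,101.907) → (272.325,200.313) → (195.373,103.278) → (177.743,211.685) (closed)

; LightBurn 1.4.05
; GRBL device profile, absolute coords
G21
G90
G00 X236.436 Y122.888
M3 S751
G1 X258.728 Y219.722 F1181
G1 X296.698 Y87.031 F1181
G1 X62.543 Y101.827 F1181
M5
G00 X177.743 Y211.685
M3 S751
G1 X100.797 Y101.907 F1181
G1 X272.325 Y200.313 F1181
G1 X195.373 Y103.278 F1181
G1 X177.743 Y211.685 F1181
M5
G00 X0.000 Y0.000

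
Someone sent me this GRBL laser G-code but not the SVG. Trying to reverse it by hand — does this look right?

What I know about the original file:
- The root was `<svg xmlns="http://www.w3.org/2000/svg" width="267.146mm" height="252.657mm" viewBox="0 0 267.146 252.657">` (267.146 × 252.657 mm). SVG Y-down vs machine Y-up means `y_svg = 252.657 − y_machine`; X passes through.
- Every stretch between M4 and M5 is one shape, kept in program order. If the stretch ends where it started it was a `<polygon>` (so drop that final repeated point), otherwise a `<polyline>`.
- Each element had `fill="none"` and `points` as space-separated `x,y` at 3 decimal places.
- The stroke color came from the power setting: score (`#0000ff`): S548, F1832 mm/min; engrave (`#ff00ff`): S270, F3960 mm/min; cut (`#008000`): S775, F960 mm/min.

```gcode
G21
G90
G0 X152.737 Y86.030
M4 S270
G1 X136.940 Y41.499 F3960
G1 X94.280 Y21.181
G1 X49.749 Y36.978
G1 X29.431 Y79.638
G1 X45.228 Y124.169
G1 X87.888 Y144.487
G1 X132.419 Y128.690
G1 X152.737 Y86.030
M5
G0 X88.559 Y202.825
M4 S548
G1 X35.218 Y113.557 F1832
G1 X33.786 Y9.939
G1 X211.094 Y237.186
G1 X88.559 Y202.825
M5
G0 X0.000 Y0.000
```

y_svg = 252.657 − y_m.

[1] S270→`#ff00ff` (engrave); closed run; points: 152.737,166.627 136.940,211.158 94.280,231.476 49.749,215.679 29.431,173.019 45.228,128.488 87.888,108.170 132.419,123.967

[2] S548→`#0000ff` (score); closed run; points: 88.559,49.832 35.218,139.100 33.786,242.718 211.094,15.471

<svg xmlns="http://www.w3.org/2000/svg" width="267.146mm" height="252.657mm" viewBox="0 0 267.146 252.657">
  <polygon points="152.737,166.627 136.940,211.158 94.280,231.476 49.749,215.679 29.431,173.019 45.228,128.488 87.888,108.170 132.419,123.967" fill="none" stroke="#ff00ff"/>
  <polygon points="88.559,49.832 35.218,139.100 33.786,242.718 211.094,15.471" fill="none" stroke="#0000ff"/>
</svg>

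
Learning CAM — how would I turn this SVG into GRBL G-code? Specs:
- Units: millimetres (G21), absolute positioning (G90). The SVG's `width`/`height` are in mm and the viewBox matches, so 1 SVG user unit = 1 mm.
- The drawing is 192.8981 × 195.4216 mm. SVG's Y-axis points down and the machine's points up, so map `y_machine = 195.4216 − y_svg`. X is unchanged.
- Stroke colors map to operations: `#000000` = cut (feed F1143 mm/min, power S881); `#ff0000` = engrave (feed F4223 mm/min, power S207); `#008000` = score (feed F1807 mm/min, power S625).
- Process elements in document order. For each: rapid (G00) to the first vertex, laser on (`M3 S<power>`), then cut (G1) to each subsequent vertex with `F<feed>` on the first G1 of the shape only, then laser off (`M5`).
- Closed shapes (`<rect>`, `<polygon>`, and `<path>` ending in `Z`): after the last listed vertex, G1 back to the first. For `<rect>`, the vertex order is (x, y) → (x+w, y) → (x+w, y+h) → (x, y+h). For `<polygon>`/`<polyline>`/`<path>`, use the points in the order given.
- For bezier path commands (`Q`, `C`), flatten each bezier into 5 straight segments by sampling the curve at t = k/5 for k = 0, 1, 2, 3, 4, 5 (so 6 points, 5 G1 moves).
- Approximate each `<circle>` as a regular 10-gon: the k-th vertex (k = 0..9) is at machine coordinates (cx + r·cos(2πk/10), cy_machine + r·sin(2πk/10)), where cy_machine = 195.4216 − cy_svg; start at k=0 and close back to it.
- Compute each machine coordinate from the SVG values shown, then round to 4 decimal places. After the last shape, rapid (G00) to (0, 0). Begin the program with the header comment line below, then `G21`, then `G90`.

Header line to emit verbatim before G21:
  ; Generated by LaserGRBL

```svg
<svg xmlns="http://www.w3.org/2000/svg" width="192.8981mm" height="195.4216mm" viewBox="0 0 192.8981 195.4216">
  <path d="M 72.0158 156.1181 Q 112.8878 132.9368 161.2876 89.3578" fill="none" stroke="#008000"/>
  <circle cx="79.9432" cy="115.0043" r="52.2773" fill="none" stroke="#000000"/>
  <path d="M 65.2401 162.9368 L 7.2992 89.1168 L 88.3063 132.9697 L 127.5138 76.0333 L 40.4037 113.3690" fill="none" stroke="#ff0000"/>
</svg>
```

; Generated by LaserGRBL
G21
G90
G00 X72.0158 Y39.3035
M3 S625
G1 X88.6657 Y49.3919 F1807
G1 X105.9178 Y61.1122
G1 X123.7722 Y74.4642
G1 X142.2288 Y89.4481
G1 X161.2876 Y106.0638
M5
G00 X132.2205 Y80.4173
M3 S881
G1 X122.2364 Y111.1451 F1143
G1 X96.0978 Y130.1360
G1 X63.7886 Y130.1360
G1 X37.6500 Y111.1451
G1 X27.6659 Y80.4173
G1 X37.6500 Y49.6895
G1 X63.7886 Y30.6986
G1 X96.0978 Y30.6986
G1 X122.2364 Y49.6895
G1 X132.2205 Y80.4173
M5
G00 X65.2401 Y32.4848
M3 S207
G1 X7.2992 Y106.3048 F4223
G1 X88.3063 Y62.4519
G1 X127.5138 Y119.3883
G1 X40.4037 Y82.0526
M5
G00 X0.0000 Y0.0000

1 u = 1 mm; y_m = 195.4216 − y.

[1] `<path>` quadratic bezier, #008000→score S625 F1807: (72.0158,39.3035) → (88.6657,49.3919) → (105.9178,61.1122) → (123.7722,74.4642) → (142.2288,89.4481) → (161.2876,106.0638)

[2] `<circle>` circle, #000000→cut S881 F1143: (132.2205,80.4173) → (122.2364,111.1451) → (96.0978,130.1360) → (63.7886,130.1360) → (37.6500,111.1451) → (27.6659,80.4173) → (37.6500,49.6895) → (63.7886,30.6986) → (96.0978,30.6986) → (122.2364,49.6895) → (132.2205,80.4173) (closed)

[3] `<path>` open polyline, #ff0000→engrave S207 F4223: (65.2401,32.4848) → (7.2992,106.3048) → (88.3063,62.4519) → (127.5138,119.3883) → (40.4037,82.0526)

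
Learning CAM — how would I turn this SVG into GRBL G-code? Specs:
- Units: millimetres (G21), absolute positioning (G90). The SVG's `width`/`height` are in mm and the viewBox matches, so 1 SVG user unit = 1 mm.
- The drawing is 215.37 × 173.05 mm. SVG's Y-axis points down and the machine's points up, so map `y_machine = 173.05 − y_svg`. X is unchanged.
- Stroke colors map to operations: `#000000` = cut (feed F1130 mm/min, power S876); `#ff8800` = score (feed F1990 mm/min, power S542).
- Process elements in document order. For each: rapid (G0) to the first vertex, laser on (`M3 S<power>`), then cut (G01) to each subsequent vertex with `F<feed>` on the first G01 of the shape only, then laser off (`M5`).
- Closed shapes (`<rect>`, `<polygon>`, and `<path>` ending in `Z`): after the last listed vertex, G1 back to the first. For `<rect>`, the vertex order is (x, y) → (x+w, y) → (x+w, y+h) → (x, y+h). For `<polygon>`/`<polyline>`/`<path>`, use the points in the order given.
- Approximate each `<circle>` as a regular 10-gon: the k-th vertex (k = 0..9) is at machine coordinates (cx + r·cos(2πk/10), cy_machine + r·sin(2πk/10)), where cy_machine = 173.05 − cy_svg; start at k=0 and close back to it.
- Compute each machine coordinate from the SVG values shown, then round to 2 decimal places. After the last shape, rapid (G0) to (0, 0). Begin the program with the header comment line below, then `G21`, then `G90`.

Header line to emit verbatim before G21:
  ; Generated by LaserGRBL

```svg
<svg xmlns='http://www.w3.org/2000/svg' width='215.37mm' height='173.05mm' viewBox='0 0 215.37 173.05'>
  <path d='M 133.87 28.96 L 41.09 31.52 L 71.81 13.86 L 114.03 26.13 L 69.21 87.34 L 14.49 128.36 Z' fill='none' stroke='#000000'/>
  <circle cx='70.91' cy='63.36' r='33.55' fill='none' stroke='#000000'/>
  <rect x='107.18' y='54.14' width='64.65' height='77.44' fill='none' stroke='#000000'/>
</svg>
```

; Generated by LaserGRBL
G21
G90
G0 X133.87 Y144.09
M3 S876
G01 X41.09 Y141.53 F1130
G01 X71.81 Y159.19
G01 X114.03 Y146.92
G01 X69.21 Y85.71
G01 X14.49 Y44.69
G01 X133.87 Y144.09
M5
G0 X104.46 Y109.69
M3 S876
G01 X98.05 Y129.41 F1130
G01 X81.28 Y141.60
G01 X60.54 Y141.60
G01 X43.77 Y129.41
G01 X37.36 Y109.69
G01 X43.77 Y89.97
G01 X60.54 Y77.78
G01 X81.28 Y77.78
G01 X98.05 Y89.97
G01 X104.46 Y109.69
M5
G0 X107.18 Y118.91
M3 S876
G01 X171.83 Y118.91 F1130
G01 X171.83 Y41.47
G01 X107.18 Y41.47
G01 X107.18 Y118.91
M5
G0 X0.00 Y0.00

viewBox `0 0 215.37 173.05` with mm width/height → 1 unit = 1 mm. Flip: y_m = 173.05 − y_svg.

**Shape 1** — `<path>` closed polygon, stroke `#000000` → cut (S876, F1130). Machine vertices: (133.87,144.09) → (41.09,141.53) → (71.81,159.19) → (114.03,146.92) → (69.21,85.71) → (14.49,44.69) → (133.87,144.09). Closed: final G1 returns to the first vertex.

**Shape 2** — `<circle>` circle, stroke `#000000` → cut (S876, F1130). Machine vertices: (104.46,109.69) → (98.05,129.41) → (81.28,141.60) → (60.54,141.60) → (43.77,129.41) → (37.36,109.69) → (43.77,89.97) → (60.54,77.78) → (81.28,77.78) → (98.05,89.97) → (104.46,109.69). Closed: final G1 returns to the first vertex.

**Shape 3** — `<rect>` rectangle, stroke `#000000` → cut (S876, F1130). Machine vertices: (107.18,118.91) → (171.83,118.91) → (171.83,41.47) → (107.18,41.47) → (107.18,118.91). Closed: final G1 returns to the first vertex.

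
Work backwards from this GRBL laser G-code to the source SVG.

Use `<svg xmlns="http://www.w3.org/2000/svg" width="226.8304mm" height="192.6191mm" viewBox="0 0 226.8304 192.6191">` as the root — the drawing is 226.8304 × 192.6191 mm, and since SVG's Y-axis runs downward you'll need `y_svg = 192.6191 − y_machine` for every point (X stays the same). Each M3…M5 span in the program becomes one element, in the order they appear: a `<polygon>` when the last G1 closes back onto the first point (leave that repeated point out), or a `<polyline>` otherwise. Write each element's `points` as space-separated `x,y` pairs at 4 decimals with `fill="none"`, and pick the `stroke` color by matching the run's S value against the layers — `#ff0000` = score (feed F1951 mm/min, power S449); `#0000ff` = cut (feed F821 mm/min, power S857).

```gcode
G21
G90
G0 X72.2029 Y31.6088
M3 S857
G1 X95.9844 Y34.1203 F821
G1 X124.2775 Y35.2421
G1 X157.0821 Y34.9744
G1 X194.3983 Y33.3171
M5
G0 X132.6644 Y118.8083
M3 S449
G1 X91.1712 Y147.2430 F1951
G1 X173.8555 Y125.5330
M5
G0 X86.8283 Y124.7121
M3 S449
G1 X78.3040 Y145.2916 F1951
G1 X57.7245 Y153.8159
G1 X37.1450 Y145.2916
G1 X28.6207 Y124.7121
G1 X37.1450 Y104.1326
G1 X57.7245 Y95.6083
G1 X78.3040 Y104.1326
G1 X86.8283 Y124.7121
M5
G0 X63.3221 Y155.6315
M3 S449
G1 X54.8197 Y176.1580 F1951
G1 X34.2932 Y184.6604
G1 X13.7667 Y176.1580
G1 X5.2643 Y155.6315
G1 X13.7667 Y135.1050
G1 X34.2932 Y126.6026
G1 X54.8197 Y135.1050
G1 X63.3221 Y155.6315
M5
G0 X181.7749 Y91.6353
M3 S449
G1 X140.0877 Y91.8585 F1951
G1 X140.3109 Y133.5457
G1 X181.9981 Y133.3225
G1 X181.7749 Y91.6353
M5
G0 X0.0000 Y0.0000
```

<svg xmlns="http://www.w3.org/2000/svg" width="226.8304mm" height="192.6191mm" viewBox="0 0 226.8304 192.6191">
  <polyline points="72.2029,161.0103 95.9844,158.4988 124.2775,157.3770 157.0821,157.6447 194.3983,159.3020" fill="none" stroke="#0000ff"/>
  <polyline points="132.6644,73.8108 91.1712,45.3761 173.8555,67.0861" fill="none" stroke="#ff0000"/>
  <polygon points="86.8283,67.9070 78.3040,47.3275 57.7245,38.8032 37.1450,47.3275 28.6207,67.9070 37.1450,88.4865 57.7245,97.0108 78.3040,88.4865" fill="none" stroke="#ff0000"/>
  <polygon points="63.3221,36.9876 54.8197,16.4611 34.2932,7.9587 13.7667,16.4611 5.2643,36.9876 13.7667,57.5141 34.2932,66.0165 54.8197,57.5141" fill="none" stroke="#ff0000"/>
  <polygon points="181.7749,100.9838 140.0877,100.7606 140.3109,59.0734 181.9981,59.2966" fill="none" stroke="#ff0000"/>
</svg>

y_svg = 192.6191 − y_m.

[1] S857→`#0000ff` (cut); open run; points: 72.2029,161.0103 95.9844,158.4988 124.2775,157.3770 157.0821,157.6447 194.3983,159.3020

[2] S449→`#ff0000` (score); open run; points: 132.6644,73.8108 91.1712,45.3761 173.8555,67.0861

[3] S449→`#ff0000` (score); closed run; points: 86.8283,67.9070 78.3040,47.3275 57.7245,38.8032 37.1450,47.3275 28.6207,67.9070 37.1450,88.4865 57.7245,97.0108 78.3040,88.4865

[4] S449→`#ff0000` (score); closed run; points: 63.3221,36.9876 54.8197,16.4611 34.2932,7.9587 13.7667,16.4611 5.2643,36.9876 13.7667,57.5141 34.2932,66.0165 54.8197,57.5141

[5] S449→`#ff0000` (score); closed run; points: 181.7749,100.9838 140.0877,100.7606 140.3109,59.0734 181.9981,59.2966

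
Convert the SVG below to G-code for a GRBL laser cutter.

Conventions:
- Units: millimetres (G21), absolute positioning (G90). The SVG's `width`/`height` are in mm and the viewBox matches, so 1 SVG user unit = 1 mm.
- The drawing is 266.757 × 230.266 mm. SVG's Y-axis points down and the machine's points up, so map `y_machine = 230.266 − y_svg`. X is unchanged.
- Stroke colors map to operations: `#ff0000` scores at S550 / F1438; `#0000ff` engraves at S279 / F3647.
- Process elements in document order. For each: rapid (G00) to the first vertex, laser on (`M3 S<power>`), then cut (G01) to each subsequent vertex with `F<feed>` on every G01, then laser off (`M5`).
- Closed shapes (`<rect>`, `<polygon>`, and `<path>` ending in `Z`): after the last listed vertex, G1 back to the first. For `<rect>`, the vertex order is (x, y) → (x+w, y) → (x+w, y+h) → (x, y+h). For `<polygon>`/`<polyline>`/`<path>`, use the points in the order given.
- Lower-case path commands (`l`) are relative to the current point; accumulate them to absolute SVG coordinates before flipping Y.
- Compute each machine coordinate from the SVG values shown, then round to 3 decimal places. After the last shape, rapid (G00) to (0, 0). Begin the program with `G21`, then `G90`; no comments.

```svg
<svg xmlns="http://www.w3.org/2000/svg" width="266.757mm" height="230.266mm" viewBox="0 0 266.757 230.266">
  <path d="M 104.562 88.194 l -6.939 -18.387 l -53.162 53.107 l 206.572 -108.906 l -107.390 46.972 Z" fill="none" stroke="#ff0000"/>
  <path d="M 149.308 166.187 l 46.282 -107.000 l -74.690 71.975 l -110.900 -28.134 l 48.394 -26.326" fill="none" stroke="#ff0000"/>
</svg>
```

G21
G90
G00 X104.562 Y142.072
M3 S550
G01 X97.623 Y160.459 F1438
G01 X44.461 Y107.352 F1438
G01 X251.033 Y216.258 F1438
G01 X143.643 Y169.286 F1438
G01 X104.562 Y142.072 F1438
M5
G00 X149.308 Y64.079
M3 S550
G01 X195.590 Y171.079 F1438
G01 X120.900 Y99.104 F1438
G01 X10.000 Y127.238 F1438
G01 X58.394 Y153.564 F1438
M5
G00 X0.000 Y0.000

Since the viewBox matches the mm dimensions, user units are millimetres directly. The only transform is the Y-flip y_m = 230.266 − y_svg.

Shape 1 is a closed polygon drawn with `<path>`. Its stroke #ff0000 means score at S550, F1438. After flipping Y the toolpath is (104.562,142.072) → (97.623,160.459) → (44.461,107.352) → (251.033,216.258) → (143.643,169.286) → (104.562,142.072), returning to the start.

Shape 2 is a open polyline drawn with `<path>`. Its stroke #ff0000 means score at S550, F1438. After flipping Y the toolpath is (149.308,64.079) → (195.590,171.079) → (120.900,99.104) → (10.000,127.238) → (58.394,153.564).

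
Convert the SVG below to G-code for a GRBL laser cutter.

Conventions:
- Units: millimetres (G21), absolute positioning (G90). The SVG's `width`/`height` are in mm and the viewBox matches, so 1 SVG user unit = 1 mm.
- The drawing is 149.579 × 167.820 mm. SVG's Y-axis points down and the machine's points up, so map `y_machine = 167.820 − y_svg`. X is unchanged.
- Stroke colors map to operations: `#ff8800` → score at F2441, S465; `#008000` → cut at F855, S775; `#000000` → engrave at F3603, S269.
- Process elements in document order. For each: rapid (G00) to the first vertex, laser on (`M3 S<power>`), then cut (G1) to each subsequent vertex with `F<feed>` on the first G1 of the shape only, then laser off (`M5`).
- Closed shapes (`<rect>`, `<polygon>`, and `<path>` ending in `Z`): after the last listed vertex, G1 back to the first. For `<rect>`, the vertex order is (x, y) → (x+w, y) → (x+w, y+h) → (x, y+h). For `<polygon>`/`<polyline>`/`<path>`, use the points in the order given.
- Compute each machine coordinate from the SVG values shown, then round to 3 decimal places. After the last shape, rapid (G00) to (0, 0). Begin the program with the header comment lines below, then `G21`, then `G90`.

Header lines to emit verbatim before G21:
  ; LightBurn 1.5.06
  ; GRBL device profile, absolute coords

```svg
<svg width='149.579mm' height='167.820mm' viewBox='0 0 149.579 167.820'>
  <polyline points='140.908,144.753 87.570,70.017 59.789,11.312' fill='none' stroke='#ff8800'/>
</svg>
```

; LightBurn 1.5.06
; GRBL device profile, absolute coords
G21
G90
G00 X140.908 Y23.067
M3 S465
G1 X87.570 Y97.803 F2441
G1 X59.789 Y156.508
M5
G00 X0.000 Y0.000

1 u = 1 mm; y_m = 167.820 − y.

[1] `<polyline>` open polyline, #ff8800→score S465 F2441: (140.908,23.067) → (87.570,97.803) → (59.789,156.508)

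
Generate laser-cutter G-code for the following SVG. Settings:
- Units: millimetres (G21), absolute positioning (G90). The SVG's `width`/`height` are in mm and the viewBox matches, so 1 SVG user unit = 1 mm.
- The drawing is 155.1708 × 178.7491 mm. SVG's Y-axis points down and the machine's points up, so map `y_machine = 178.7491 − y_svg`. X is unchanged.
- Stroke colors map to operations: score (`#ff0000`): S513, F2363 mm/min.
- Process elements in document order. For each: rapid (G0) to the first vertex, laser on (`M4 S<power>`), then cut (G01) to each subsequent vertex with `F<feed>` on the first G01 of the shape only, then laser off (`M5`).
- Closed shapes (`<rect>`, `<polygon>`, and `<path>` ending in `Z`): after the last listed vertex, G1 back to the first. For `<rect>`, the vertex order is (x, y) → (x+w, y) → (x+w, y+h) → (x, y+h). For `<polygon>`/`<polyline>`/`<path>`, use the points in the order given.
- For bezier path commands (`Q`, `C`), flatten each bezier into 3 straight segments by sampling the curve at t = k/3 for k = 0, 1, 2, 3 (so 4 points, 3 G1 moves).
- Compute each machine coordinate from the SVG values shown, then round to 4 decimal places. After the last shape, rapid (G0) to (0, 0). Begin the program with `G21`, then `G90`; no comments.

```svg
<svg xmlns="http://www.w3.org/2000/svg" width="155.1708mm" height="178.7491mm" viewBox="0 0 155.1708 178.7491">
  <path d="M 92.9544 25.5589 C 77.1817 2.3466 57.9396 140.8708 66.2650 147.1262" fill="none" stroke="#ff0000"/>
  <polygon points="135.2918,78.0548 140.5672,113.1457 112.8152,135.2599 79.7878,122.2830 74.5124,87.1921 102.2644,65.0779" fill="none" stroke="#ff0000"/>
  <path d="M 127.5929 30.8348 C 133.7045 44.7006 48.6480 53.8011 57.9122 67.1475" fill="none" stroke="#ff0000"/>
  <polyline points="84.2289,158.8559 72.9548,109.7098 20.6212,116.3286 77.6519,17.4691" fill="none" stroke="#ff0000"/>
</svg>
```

1 u = 1 mm; y_m = 178.7491 − y.

[1] `<path>` cubic bezier, #ff0000→score S513 F2363: (92.9544,153.1902) → (77.1747,133.3794) → (65.9793,71.0788) → (66.2650,31.6229)

[2] `<polygon>` regular polygon, #ff0000→score S513 F2363: (135.2918,100.6943) → (140.5672,65.6034) → (112.8152,43.4892) → (79.7878,56.4661) → (74.5124,91.5570) → (102.2644,113.6712) → (135.2918,100.6943) (closed)

[3] `<path>` cubic bezier, #ff0000→score S513 F2363: (127.5929,147.9143) → (110.1851,135.3032) → (73.2183,123.8664) → (57.9122,111.6016)

[4] `<polyline>` open polyline, #ff0000→score S513 F2363: (84.2289,19.8932) → (72.9548,69.0393) → (20.6212,62.4205) → (77.6519,161.2800)

G21
G90
G0 X92.9544 Y153.1902
M4 S513
G01 X77.1747 Y133.3794 F2363
G01 X65.9793 Y71.0788
G01 X66.2650 Y31.6229
M5
G0 X135.2918 Y100.6943
M4 S513
G01 X140.5672 Y65.6034 F2363
G01 X112.8152 Y43.4892
G01 X79.7878 Y56.4661
G01 X74.5124 Y91.5570
G01 X102.2644 Y113.6712
G01 X135.2918 Y100.6943
M5
G0 X127.5929 Y147.9143
M4 S513
G01 X110.1851 Y135.3032 F2363
G01 X73.2183 Y123.8664
G01 X57.9122 Y111.6016
M5
G0 X84.2289 Y19.8932
M4 S513
G01 X72.9548 Y69.0393 F2363
G01 X20.6212 Y62.4205
G01 X77.6519 Y161.2800
M5
G0 X0.0000 Y0.0000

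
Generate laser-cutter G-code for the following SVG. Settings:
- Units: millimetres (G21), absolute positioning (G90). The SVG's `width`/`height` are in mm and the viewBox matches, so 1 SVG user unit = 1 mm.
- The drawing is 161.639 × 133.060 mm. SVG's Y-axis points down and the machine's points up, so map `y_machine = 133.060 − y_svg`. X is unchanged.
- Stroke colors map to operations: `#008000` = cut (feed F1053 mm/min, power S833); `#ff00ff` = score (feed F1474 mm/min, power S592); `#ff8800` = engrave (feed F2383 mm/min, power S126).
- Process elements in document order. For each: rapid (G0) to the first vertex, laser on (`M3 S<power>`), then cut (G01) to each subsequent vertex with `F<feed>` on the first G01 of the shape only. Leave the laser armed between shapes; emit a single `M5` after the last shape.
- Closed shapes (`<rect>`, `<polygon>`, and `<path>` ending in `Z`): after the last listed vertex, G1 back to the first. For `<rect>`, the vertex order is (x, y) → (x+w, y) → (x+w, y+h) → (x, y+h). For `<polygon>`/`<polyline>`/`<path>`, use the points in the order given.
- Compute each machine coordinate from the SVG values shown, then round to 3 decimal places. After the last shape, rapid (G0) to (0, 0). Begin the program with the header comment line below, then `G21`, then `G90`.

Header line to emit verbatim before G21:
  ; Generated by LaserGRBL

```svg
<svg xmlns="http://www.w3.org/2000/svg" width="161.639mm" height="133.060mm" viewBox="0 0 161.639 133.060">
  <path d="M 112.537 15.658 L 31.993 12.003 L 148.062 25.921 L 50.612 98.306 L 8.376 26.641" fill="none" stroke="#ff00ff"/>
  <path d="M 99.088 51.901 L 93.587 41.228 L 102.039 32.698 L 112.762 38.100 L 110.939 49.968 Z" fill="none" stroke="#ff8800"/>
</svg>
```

; Generated by LaserGRBL
G21
G90
G0 X112.537 Y117.402
M3 S592
G01 X31.993 Y121.057 F1474
G01 X148.062 Y107.139
G01 X50.612 Y34.754
G01 X8.376 Y106.419
G0 X99.088 Y81.159
M3 S126
G01 X93.587 Y91.832 F2383
G01 X102.039 Y100.362
G01 X112.762 Y94.960
G01 X110.939 Y83.092
G01 X99.088 Y81.159
M5
G0 X0.000 Y0.000

1 u = 1 mm; y_m = 133.060 − y.

[1] `<path>` open polyline, #ff00ff→score S592 F1474: (112.537,117.402) → (31.993,121.057) → (148.062,107.139) → (50.612,34.754) → (8.376,106.419)

[2] `<path>` regular polygon, #ff8800→engrave S126 F2383: (99.088,81.159) → (93.587,91.832) → (102.039,100.362) → (112.762,94.960) → (110.939,83.092) → (99.088,81.159) (closed)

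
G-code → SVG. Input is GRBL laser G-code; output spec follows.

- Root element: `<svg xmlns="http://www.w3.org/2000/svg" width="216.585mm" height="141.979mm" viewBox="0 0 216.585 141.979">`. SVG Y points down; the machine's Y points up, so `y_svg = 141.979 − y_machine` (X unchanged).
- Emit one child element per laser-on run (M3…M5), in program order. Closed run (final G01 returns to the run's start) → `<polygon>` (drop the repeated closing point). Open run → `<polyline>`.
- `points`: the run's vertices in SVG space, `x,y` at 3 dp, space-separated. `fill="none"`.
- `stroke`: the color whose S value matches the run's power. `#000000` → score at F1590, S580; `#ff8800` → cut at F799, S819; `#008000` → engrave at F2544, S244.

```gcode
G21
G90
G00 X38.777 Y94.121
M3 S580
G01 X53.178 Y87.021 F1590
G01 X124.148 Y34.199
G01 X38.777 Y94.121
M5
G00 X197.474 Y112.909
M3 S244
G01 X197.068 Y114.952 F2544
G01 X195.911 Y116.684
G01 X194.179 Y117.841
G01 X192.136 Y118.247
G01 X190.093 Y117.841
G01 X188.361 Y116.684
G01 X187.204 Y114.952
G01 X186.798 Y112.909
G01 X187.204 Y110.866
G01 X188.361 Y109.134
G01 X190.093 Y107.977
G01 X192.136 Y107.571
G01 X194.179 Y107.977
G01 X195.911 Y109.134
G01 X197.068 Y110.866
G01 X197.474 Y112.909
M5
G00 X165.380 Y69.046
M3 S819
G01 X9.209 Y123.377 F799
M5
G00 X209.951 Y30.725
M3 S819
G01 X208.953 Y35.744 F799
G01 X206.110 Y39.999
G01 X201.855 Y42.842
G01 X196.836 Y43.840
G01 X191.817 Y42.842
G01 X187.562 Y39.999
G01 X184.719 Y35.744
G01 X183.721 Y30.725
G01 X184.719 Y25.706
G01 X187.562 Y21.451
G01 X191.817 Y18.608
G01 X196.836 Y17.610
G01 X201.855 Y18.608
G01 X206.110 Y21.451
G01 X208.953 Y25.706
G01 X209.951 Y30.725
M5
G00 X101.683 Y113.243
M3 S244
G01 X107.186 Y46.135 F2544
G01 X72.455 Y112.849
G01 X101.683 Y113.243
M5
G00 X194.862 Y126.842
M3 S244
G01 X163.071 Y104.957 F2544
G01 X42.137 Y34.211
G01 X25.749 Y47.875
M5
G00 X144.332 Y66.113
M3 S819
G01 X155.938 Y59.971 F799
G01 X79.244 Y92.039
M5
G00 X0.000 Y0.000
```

Each laser-on run becomes one SVG element. Flip Y back into SVG space with y_svg = 141.979 − y_machine.

Run 1: the run's S580 means `#000000` (score). The run returns to its start, so emit a `<polygon>` with points (Y-flipped): 38.777,47.858 53.178,54.958 124.148,107.780.

Run 2: power S244 maps to stroke `#008000` (engrave). The run returns to its start, so emit a `<polygon>` with points (Y-flipped): 197.474,29.070 197.068,27.027 195.911,25.295 194.179,24.138 192.136,23.732 190.093,24.138 188.361,25.295 187.204,27.027 186.798,29.070 187.204,31.113 188.361,32.845 190.093,34.002 192.136,34.408 194.179,34.002 195.911,32.845 197.068,31.113.

Run 3: power S819 maps to stroke `#ff8800` (cut). The run is open, so emit a `<polyline>` with points (Y-flipped): 165.380,72.933 9.209,18.602.

Run 4: the run's S819 means `#ff8800` (cut). The run returns to its start, so emit a `<polygon>` with points (Y-flipped): 209.951,111.254 208.953,106.235 206.110,101.980 201.855,99.137 196.836,98.139 191.817,99.137 187.562,101.980 184.719,106.235 183.721,111.254 184.719,116.273 187.562,120.528 191.817,123.371 196.836,124.369 201.855,123.371 206.110,120.528 208.953,116.273.

Run 5: the run's S244 means `#008000` (engrave). The run returns to its start, so emit a `<polygon>` with points (Y-flipped): 101.683,28.736 107.186,95.844 72.455,29.130.

Run 6: power S244 maps to stroke `#008000` (engrave). The run is open, so emit a `<polyline>` with points (Y-flipped): 194.862,15.137 163.071,37.022 42.137,107.768 25.749,94.104.

Run 7: power S819 maps to stroke `#ff8800` (cut). The run is open, so emit a `<polyline>` with points (Y-flipped): 144.332,75.866 155.938,82.008 79.244,49.940.

<svg xmlns="http://www.w3.org/2000/svg" width="216.585mm" height="141.979mm" viewBox="0 0 216.585 141.979">
  <polygon points="38.777,47.858 53.178,54.958 124.148,107.780" fill="none" stroke="#000000"/>
  <polygon points="197.474,29.070 197.068,27.027 195.911,25.295 194.179,24.138 192.136,23.732 190.093,24.138 188.361,25.295 187.204,27.027 186.798,29.070 187.204,31.113 188.361,32.845 190.093,34.002 192.136,34.408 194.179,34.002 195.911,32.845 197.068,31.113" fill="none" stroke="#008000"/>
  <polyline points="165.380,72.933 9.209,18.602" fill="none" stroke="#ff8800"/>
  <polygon points="209.951,111.254 208.953,106.235 206.110,101.980 201.855,99.137 196.836,98.139 191.817,99.137 187.562,101.980 184.719,106.235 183.721,111.254 184.719,116.273 187.562,120.528 191.817,123.371 196.836,124.369 201.855,123.371 206.110,120.528 208.953,116.273" fill="none" stroke="#ff8800"/>
  <polygon points="101.683,28.736 107.186,95.844 72.455,29.130" fill="none" stroke="#008000"/>
  <polyline points="194.862,15.137 163.071,37.022 42.137,107.768 25.749,94.104" fill="none" stroke="#008000"/>
  <polyline points="144.332,75.866 155.938,82.008 79.244,49.940" fill="none" stroke="#ff8800"/>
</svg>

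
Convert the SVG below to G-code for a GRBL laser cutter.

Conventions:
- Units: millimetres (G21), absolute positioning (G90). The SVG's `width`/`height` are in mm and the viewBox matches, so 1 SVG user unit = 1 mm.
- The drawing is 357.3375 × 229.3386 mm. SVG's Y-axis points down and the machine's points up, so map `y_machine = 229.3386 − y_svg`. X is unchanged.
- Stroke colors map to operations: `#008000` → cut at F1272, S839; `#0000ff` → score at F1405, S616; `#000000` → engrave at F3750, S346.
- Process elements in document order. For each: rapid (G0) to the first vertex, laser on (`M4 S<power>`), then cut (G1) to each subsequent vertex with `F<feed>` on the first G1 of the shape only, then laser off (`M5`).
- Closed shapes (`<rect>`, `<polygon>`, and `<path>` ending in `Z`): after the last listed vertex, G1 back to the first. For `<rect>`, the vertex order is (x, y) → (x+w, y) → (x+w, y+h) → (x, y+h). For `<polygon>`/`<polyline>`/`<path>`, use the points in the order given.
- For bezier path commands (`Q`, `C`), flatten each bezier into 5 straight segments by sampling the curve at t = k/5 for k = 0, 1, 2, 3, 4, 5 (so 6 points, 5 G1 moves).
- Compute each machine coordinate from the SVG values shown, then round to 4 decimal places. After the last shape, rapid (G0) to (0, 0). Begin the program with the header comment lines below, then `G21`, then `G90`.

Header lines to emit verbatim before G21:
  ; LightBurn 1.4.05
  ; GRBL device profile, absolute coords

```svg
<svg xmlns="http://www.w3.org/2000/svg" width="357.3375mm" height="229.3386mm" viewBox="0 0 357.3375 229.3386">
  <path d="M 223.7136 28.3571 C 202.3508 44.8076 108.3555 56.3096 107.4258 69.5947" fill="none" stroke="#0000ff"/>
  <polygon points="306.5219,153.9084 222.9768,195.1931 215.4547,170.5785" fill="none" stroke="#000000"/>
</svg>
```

; LightBurn 1.4.05
; GRBL device profile, absolute coords
G21
G90
G0 X223.7136 Y200.9815
M4 S616
G1 X203.5056 Y191.6512 F1405
G1 X173.8193 Y183.1854
G1 X142.6082 Y175.2610
G1 X117.8259 Y167.5548
G1 X107.4258 Y159.7439
M5
G0 X306.5219 Y75.4302
M4 S346
G1 X222.9768 Y34.1455 F3750
G1 X215.4547 Y58.7601
G1 X306.5219 Y75.4302
M5
G0 X0.0000 Y0.0000

Since the viewBox matches the mm dimensions, user units are millimetres directly. The only transform is the Y-flip y_m = 229.3386 − y_svg.

Shape 1 is a cubic bezier drawn with `<path>`. Its stroke #0000ff means score at S616, F1405. After flipping Y the toolpath is (223.7136,200.9815) → (203.5056,191.6512) → (173.8193,183.1854) → (142.6082,175.2610) → (117.8259,167.5548) → (107.4258,159.7439).

Shape 2 is a closed polygon drawn with `<polygon>`. Its stroke #000000 means engrave at S346, F3750. After flipping Y the toolpath is (306.5219,75.4302) → (222.9768,34.1455) → (215.4547,58.7601) → (306.5219,75.4302), returning to the start.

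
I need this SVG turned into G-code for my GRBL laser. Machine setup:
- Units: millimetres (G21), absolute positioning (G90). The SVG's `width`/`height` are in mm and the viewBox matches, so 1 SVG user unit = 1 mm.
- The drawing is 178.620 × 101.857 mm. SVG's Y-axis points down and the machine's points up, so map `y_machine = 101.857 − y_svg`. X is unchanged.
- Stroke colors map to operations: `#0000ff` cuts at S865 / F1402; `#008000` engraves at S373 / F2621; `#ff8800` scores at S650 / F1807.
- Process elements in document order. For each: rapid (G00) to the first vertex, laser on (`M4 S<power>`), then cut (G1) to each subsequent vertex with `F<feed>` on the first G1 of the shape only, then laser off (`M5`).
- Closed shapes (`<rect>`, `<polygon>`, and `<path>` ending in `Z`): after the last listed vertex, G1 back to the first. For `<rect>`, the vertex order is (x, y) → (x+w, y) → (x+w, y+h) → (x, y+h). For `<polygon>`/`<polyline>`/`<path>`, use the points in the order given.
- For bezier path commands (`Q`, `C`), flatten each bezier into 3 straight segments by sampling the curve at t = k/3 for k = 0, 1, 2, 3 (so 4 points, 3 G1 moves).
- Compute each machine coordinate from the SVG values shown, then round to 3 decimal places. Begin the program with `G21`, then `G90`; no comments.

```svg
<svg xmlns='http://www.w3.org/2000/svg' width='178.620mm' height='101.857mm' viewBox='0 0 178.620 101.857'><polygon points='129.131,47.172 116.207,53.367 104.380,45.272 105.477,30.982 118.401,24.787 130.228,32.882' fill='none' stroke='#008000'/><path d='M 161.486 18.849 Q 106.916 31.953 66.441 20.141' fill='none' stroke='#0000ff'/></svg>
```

viewBox `0 0 178.620 101.857` with mm width/height → 1 unit = 1 mm. Flip: y_m = 101.857 − y_svg.

**Shape 1** — `<polygon>` regular polygon, stroke `#008000` → engrave (S373, F2621). Machine vertices: (129.131,54.685) → (116.207,48.490) → (104.380,56.585) → (105.477,70.875) → (118.401,77.070) → (130.228,68.975) → (129.131,54.685). Closed: final G1 returns to the first vertex.

**Shape 2** — `<path>` quadratic bezier, stroke `#0000ff` → cut (S865, F1402). Control points (SVG): P0=(161.486,18.849), P1=(106.916,31.953), P2=(66.441,20.141); sampled at t=k/3. Machine vertices: (161.486,83.008) → (126.672,77.040) → (94.990,76.610) → (66.441,81.716). Open path.

G21
G90
G00 X129.131 Y54.685
M4 S373
G1 X116.207 Y48.490 F2621
G1 X104.380 Y56.585
G1 X105.477 Y70.875
G1 X118.401 Y77.070
G1 X130.228 Y68.975
G1 X129.131 Y54.685
M5
G00 X161.486 Y83.008
M4 S865
G1 X126.672 Y77.040 F1402
G1 X94.990 Y76.610
G1 X66.441 Y81.716
M5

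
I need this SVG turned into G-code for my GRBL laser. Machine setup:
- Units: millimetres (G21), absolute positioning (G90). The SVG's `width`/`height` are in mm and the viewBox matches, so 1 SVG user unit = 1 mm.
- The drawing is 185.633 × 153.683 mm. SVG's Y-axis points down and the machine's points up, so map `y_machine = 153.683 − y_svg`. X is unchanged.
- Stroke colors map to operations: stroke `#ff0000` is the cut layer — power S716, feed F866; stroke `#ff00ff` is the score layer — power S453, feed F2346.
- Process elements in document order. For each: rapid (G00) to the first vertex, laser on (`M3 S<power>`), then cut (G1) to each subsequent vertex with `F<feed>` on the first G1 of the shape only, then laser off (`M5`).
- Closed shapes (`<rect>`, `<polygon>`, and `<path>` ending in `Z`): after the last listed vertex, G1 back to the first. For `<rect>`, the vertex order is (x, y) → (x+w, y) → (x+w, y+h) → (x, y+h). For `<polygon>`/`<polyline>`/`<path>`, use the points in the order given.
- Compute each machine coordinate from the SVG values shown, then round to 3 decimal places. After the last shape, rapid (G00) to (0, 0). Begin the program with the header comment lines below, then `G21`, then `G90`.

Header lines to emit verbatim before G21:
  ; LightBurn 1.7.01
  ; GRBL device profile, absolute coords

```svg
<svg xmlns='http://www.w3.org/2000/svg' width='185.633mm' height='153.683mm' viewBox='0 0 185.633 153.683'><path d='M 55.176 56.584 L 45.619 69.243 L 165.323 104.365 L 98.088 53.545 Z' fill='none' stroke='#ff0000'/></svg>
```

; LightBurn 1.7.01
; GRBL device profile, absolute coords
G21
G90
G00 X55.176 Y97.099
M3 S716
G1 X45.619 Y84.440 F866
G1 X165.323 Y49.318
G1 X98.088 Y100.138
G1 X55.176 Y97.099
M5
G00 X0.000 Y0.000

viewBox `0 0 185.633 153.683` with mm width/height → 1 unit = 1 mm. Flip: y_m = 153.683 − y_svg.

**Shape 1** — `<path>` closed polygon, stroke `#ff0000` → cut (S716, F866). Machine vertices: (55.176,97.099) → (45.619,84.440) → (165.323,49.318) → (98.088,100.138) → (55.176,97.099). Closed: final G1 returns to the first vertex.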